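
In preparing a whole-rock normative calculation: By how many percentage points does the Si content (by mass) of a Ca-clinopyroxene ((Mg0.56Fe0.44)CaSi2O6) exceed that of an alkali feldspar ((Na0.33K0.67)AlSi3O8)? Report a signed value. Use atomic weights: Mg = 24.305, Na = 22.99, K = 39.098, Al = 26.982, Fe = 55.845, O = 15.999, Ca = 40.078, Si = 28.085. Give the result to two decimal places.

Si in (Mg0.56Fe0.44)CaSi2O6: molar mass 230.425 g/mol; 2×28.085 = 56.170 g → 24.38 wt%.
Si in (Na0.33K0.67)AlSi3O8: molar mass 273.011 g/mol; 3×28.085 = 84.255 g → 30.86 wt%.
Difference = 24.38 − 30.86 = -6.48 percentage points.

-6.48 percentage points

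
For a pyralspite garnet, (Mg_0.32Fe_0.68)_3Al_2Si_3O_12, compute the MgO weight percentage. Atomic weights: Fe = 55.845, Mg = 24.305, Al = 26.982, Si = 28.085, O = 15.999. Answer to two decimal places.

M((Mg_0.32Fe_0.68)_3Al_2Si_3O_12) = 467.464 g/mol; M(MgO) = 40.304 g/mol.
Moles MgO per formula unit = 0.96 Mg ÷ 1 = 0.9600.
MgO fraction = (0.9600 × 40.304) / 467.464 = 38.692/467.464 = 0.0828.

8.28 wt%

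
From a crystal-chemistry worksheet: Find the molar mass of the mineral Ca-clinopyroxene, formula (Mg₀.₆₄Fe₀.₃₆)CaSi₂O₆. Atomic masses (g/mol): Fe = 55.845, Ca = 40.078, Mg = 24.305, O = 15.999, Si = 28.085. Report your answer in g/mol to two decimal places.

227.90 g/mol

Mg: 0.64 × 24.305 = 15.5552
Fe: 0.36 × 55.845 = 20.1042
Ca: 1 × 40.078 = 40.0780
Si: 2 × 28.085 = 56.1700
O: 6 × 15.999 = 95.9940
Summing the contributions gives the formula mass.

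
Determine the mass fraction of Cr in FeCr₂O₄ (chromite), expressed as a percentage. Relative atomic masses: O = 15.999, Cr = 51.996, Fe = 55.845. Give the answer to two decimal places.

46.46 mass %

M(FeCr₂O₄) = 223.833 g/mol.
Cr contributes 2 × 51.996 = 103.992 g per mole.
103.992/223.833 = 0.4646 → 46.46%.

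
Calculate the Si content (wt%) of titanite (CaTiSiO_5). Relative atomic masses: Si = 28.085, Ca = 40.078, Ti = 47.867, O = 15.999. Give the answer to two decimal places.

Formula mass = 1×40.078 + 1×47.867 + 1×28.085 + 5×15.999 = 196.025 g/mol, of which 28.085 g is Si.
So Si makes up 28.085/196.025 = 0.1433 of the mass, i.e. 14.33%.

14.33 wt%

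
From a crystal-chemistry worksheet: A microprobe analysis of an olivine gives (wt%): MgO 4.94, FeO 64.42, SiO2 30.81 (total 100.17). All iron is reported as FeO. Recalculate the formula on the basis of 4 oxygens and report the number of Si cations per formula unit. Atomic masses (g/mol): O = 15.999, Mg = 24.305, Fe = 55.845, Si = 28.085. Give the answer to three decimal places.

1.003 Si apfu

MgO (M=40.304): mol = 0.12257; Mg = 0.12257, O = 0.12257.
FeO (M=71.844): mol = 0.89666; Fe = 0.89666, O = 0.89666.
SiO2 (M=60.083): mol = 0.51279; Si = 0.51279, O = 1.02558.
ΣO = 2.04481; factor = 4/ΣO = 1.95617.
Si apfu = 0.51279 × 1.95617 = 1.003.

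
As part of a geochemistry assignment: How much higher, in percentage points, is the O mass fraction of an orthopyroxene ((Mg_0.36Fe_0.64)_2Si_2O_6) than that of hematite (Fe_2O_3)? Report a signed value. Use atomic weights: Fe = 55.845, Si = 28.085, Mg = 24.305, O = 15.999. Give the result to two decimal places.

9.75 percentage points

First mineral: 95.994 g O in 241.145 g formula = 39.81 wt% O.
Second mineral: 47.997 g O in 159.687 g formula = 30.06 wt% O.
39.81% − 30.06% gives a difference of 9.75 percentage points.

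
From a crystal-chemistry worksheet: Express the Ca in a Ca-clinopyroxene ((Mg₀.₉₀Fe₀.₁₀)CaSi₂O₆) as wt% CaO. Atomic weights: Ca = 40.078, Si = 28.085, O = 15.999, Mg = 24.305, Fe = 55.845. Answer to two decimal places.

M((Mg₀.₉₀Fe₀.₁₀)CaSi₂O₆) = 219.701 g/mol; M(CaO) = 56.077 g/mol.
Moles CaO per formula unit = 1 Ca ÷ 1 = 1.0000.
CaO fraction = (1.0000 × 56.077) / 219.701 = 56.077/219.701 = 0.2552.

25.52 wt%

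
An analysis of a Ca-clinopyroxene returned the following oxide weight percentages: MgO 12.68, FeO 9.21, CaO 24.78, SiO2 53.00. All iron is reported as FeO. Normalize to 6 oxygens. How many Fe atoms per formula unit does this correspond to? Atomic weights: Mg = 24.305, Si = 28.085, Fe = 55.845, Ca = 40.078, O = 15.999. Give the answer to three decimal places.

0.290 Fe apfu

MgO (M=40.304): mol = 0.31461; Mg = 0.31461, O = 0.31461.
FeO (M=71.844): mol = 0.12819; Fe = 0.12819, O = 0.12819.
CaO (M=56.077): mol = 0.44189; Ca = 0.44189, O = 0.44189.
SiO2 (M=60.083): mol = 0.88211; Si = 0.88211, O = 1.76422.
ΣO = 2.64891; factor = 6/ΣO = 2.26508.
Fe apfu = 0.12819 × 2.26508 = 0.290.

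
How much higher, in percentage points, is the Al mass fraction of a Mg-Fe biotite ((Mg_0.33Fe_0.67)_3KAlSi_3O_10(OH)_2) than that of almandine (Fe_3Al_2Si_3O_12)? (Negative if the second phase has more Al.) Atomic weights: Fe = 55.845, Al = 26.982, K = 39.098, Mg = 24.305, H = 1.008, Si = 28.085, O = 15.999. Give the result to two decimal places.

-5.23 percentage points

M((Mg_0.33Fe_0.67)_3KAlSi_3O_10(OH)_2) = 480.649 g/mol, so wt% Al = 26.982/480.649 × 100 = 5.61%.
M(Fe_3Al_2Si_3O_12) = 497.742 g/mol, so wt% Al = 53.964/497.742 × 100 = 10.84%.
5.61 − 10.84 = -5.23 pp.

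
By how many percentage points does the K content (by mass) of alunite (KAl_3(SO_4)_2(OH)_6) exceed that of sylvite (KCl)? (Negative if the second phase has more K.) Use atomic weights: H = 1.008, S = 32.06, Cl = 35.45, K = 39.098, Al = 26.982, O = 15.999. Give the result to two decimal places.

First mineral: 39.098 g K in 414.198 g formula = 9.44 wt% K.
Second mineral: 39.098 g K in 74.548 g formula = 52.45 wt% K.
9.44% − 52.45% gives a difference of -43.01 percentage points.

-43.01 percentage points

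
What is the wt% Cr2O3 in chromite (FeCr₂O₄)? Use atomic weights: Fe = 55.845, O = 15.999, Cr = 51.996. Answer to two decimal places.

67.90 wt%

M(FeCr₂O₄) = 223.833 g/mol; M(Cr2O3) = 151.989 g/mol.
Moles Cr2O3 per formula unit = 2 Cr ÷ 2 = 1.0000.
Cr2O3 fraction = (1.0000 × 151.989) / 223.833 = 151.989/223.833 = 0.6790.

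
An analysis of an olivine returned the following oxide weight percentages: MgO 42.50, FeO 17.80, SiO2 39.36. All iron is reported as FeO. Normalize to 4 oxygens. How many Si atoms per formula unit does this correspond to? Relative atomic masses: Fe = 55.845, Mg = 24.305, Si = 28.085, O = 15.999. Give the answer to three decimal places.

1.003 Si apfu

MgO (M=40.304): mol = 1.05449; Mg = 1.05449, O = 1.05449.
FeO (M=71.844): mol = 0.24776; Fe = 0.24776, O = 0.24776.
SiO2 (M=60.083): mol = 0.65509; Si = 0.65509, O = 1.31018.
ΣO = 2.61243; factor = 4/ΣO = 1.53114.
Si apfu = 0.65509 × 1.53114 = 1.003.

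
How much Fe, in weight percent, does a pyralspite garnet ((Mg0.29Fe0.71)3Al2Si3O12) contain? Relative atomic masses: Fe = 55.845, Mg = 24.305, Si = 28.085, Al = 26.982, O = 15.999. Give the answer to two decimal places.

M((Mg0.29Fe0.71)3Al2Si3O12) = 470.302 g/mol.
Fe contributes 2.13 × 55.845 = 118.950 g per mole.
118.950/470.302 = 0.2529 → 25.29%.

25.29 weight percent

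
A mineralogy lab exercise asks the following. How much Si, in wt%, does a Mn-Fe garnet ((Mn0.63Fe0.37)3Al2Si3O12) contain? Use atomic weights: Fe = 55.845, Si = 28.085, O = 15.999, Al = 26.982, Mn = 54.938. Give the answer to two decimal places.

16.99 wt%

Formula mass = 1.89*54.938 + 1.11*55.845 + 2*26.982 + 3*28.085 + 12*15.999 = 496.028 g/mol, of which 84.255 g is Si.
So Si makes up 84.255/496.028 = 0.1699 of the mass, i.e. 16.99%.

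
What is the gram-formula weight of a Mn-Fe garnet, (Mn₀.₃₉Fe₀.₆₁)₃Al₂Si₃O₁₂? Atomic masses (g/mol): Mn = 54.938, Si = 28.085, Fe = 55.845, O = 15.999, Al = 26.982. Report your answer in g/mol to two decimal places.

496.68 g/mol

The formula mass is the sum 1.17(54.938) + 1.83(55.845) + 2(26.982) + 3(28.085) + 12(15.999).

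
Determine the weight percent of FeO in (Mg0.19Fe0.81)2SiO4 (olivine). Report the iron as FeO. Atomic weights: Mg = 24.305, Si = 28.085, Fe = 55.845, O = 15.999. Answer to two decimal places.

60.69 wt%

Formula mass = 191.786 g/mol.
1.62 Fe → 1.6200 mol FeO per formula unit; M(FeO) = 71.844, so FeO mass = 116.387 g.
116.387/191.786 × 100 = 60.69 wt%.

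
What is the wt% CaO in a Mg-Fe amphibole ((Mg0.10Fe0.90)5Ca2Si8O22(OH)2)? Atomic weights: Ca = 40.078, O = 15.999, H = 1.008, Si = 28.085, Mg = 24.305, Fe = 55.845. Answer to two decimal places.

Formula mass = 954.283 g/mol.
2 Ca → 2.0000 mol CaO per formula unit; M(CaO) = 56.077, so CaO mass = 112.154 g.
112.154/954.283 × 100 = 11.75 wt%.

11.75 wt%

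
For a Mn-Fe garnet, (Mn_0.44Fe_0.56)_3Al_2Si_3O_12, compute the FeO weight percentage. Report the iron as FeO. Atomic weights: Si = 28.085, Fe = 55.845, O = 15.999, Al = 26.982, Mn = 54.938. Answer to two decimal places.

24.31 wt%

Formula mass = 496.545 g/mol.
1.68 Fe → 1.6800 mol FeO per formula unit; M(FeO) = 71.844, so FeO mass = 120.698 g.
120.698/496.545 × 100 = 24.31 wt%.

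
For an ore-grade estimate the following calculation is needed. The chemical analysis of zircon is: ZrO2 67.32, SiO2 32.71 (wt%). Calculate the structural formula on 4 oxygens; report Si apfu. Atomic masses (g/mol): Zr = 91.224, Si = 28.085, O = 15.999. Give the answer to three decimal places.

67.32 wt% ZrO2 ÷ 123.222 g/mol = 0.54633 mol, giving 0.54633 Zr and 1.09266 O.
32.71 wt% SiO2 ÷ 60.083 g/mol = 0.54441 mol, giving 0.54441 Si and 1.08882 O.
Oxygen sums to 2.18148; scaling by 4/2.18148 = 1.83362 puts the formula on 4 O.
Si: 0.54441 × 1.83362 = 0.998 atoms per formula unit.

0.998 Si apfu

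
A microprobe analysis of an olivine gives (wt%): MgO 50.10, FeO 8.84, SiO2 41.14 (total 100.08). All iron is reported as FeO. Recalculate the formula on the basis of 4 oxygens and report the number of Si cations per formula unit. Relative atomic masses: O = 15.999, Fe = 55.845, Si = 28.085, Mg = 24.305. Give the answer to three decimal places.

1.001 Si apfu

MgO (M=40.304): mol = 1.24305; Mg = 1.24305, O = 1.24305.
FeO (M=71.844): mol = 0.12304; Fe = 0.12304, O = 0.12304.
SiO2 (M=60.083): mol = 0.68472; Si = 0.68472, O = 1.36944.
ΣO = 2.73553; factor = 4/ΣO = 1.46224.
Si apfu = 0.68472 × 1.46224 = 1.001.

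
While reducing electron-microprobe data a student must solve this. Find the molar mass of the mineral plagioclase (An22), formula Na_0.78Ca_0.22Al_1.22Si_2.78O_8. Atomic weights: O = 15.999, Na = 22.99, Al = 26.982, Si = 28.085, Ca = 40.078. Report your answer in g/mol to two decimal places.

The formula mass is the sum 0.78·22.99 + 0.22·40.078 + 1.22·26.982 + 2.78·28.085 + 8·15.999.

265.74 g/mol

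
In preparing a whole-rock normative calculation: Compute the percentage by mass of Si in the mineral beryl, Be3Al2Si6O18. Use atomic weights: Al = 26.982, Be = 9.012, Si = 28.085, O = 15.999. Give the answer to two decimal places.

Molar mass of Be3Al2Si6O18: 3·9.012 + 2·26.982 + 6·28.085 + 18·15.999 = 537.492 g/mol.
Mass of Si per formula unit: 6 × 28.085 = 168.510 g.
Weight fraction Si = 168.510 / 537.492 = 0.3135.

31.35 weight percent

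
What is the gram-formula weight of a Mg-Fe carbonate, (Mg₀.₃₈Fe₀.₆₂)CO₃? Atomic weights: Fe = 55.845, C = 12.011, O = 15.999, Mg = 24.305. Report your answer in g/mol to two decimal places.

103.87 g/mol

M = 0.38×24.305 + 0.62×55.845 + 1×12.011 + 3×15.999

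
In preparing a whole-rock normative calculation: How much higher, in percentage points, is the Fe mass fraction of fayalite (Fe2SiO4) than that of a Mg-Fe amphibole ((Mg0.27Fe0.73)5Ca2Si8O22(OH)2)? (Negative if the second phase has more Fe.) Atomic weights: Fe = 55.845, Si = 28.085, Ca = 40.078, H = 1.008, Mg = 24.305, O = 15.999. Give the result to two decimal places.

First mineral: 111.690 g Fe in 203.771 g formula = 54.81 wt% Fe.
Second mineral: 203.834 g Fe in 927.474 g formula = 21.98 wt% Fe.
54.81% − 21.98% gives a difference of 32.83 percentage points.

32.83 percentage points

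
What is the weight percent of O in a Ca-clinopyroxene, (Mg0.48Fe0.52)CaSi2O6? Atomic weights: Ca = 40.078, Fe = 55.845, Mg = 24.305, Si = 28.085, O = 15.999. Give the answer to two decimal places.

Formula mass = 0.48*24.305 + 0.52*55.845 + 1*40.078 + 2*28.085 + 6*15.999 = 232.948 g/mol, of which 95.994 g is O.
So O makes up 95.994/232.948 = 0.4121 of the mass, i.e. 41.21%.

41.21 mass %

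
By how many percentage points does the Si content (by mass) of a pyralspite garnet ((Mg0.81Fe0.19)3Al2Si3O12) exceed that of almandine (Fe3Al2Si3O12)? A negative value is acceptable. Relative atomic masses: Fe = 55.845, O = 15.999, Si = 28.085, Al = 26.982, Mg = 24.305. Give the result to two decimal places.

3.08 percentage points

M((Mg0.81Fe0.19)3Al2Si3O12) = 421.100 g/mol, so wt% Si = 84.255/421.100 × 100 = 20.01%.
M(Fe3Al2Si3O12) = 497.742 g/mol, so wt% Si = 84.255/497.742 × 100 = 16.93%.
20.01 − 16.93 = 3.08 pp.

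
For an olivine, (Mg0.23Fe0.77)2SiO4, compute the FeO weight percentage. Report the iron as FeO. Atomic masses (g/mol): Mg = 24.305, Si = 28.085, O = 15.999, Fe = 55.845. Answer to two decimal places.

58.46 wt%

Formula mass = 189.263 g/mol.
1.54 Fe → 1.5400 mol FeO per formula unit; M(FeO) = 71.844, so FeO mass = 110.640 g.
110.640/189.263 × 100 = 58.46 wt%.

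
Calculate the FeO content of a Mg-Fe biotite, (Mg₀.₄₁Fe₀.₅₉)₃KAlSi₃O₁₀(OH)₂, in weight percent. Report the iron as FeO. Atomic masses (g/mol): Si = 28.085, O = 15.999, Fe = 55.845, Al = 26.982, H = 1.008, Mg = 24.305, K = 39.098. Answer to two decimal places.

M((Mg₀.₄₁Fe₀.₅₉)₃KAlSi₃O₁₀(OH)₂) = 473.080 g/mol; M(FeO) = 71.844 g/mol.
Moles FeO per formula unit = 1.77 Fe ÷ 1 = 1.7700.
FeO fraction = (1.7700 × 71.844) / 473.080 = 127.164/473.080 = 0.2688.

26.88 wt%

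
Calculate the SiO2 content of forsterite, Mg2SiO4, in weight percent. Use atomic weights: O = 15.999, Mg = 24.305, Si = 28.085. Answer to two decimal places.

42.71 wt%

Molar mass of Mg2SiO4 = 2×24.305 + 1×28.085 + 4×15.999 = 140.691 g/mol.
Each formula unit contains 1 Si, equivalent to 1/1 = 1.0000 mol SiO2.
M(SiO2) = 1×28.085 + 2×15.999 = 60.083 g/mol.
Mass of SiO2 per formula unit = 1.0000 × 60.083 = 60.083 g.
SiO2 wt% = 60.083 / 140.691 × 100 = 42.71%.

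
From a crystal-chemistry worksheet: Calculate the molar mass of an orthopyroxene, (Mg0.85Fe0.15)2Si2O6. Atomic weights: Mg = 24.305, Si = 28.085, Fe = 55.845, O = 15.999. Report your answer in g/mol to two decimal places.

210.24 g/mol

The formula mass is the sum 1.70·24.305 + 0.30·55.845 + 2·28.085 + 6·15.999.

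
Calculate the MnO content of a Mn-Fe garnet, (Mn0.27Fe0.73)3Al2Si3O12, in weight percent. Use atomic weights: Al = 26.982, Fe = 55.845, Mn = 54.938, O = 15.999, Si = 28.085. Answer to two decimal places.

Molar mass of (Mn0.27Fe0.73)3Al2Si3O12 = 0.81*54.938 + 2.19*55.845 + 2*26.982 + 3*28.085 + 12*15.999 = 497.007 g/mol.
Each formula unit contains 0.81 Mn, equivalent to 0.81/1 = 0.8100 mol MnO.
M(MnO) = 1×54.938 + 1×15.999 = 70.937 g/mol.
Mass of MnO per formula unit = 0.8100 × 70.937 = 57.459 g.
MnO wt% = 57.459 / 497.007 × 100 = 11.56%.

11.56 wt%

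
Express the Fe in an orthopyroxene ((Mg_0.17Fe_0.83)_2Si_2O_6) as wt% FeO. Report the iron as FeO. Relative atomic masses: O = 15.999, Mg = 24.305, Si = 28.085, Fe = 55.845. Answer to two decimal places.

Formula mass = 253.130 g/mol.
1.66 Fe → 1.6600 mol FeO per formula unit; M(FeO) = 71.844, so FeO mass = 119.261 g.
119.261/253.130 × 100 = 47.11 wt%.

47.11 wt%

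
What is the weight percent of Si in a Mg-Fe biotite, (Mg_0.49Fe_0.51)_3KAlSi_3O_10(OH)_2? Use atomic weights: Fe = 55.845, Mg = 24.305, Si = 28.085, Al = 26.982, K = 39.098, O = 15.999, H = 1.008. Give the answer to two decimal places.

18.10 weight percent

Molar mass of (Mg_0.49Fe_0.51)_3KAlSi_3O_10(OH)_2: 1.47×24.305 + 1.53×55.845 + 1×39.098 + 1×26.982 + 3×28.085 + 12×15.999 + 2×1.008 = 465.510 g/mol.
Mass of Si per formula unit: 3 × 28.085 = 84.255 g.
Weight fraction Si = 84.255 / 465.510 = 0.1810.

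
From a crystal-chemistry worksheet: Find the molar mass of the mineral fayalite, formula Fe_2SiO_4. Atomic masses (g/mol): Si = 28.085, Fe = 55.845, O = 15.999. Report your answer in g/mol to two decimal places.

203.77 g/mol

Fe: 2 × 55.845 = 111.6900
Si: 1 × 28.085 = 28.0850
O: 4 × 15.999 = 63.9960
Summing the contributions gives the formula mass.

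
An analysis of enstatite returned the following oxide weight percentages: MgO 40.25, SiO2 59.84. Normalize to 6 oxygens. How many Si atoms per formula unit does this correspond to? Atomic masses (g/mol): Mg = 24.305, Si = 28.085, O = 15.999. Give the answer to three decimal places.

1.998 Si apfu

MgO (M=40.304): mol = 0.99866; Mg = 0.99866, O = 0.99866.
SiO2 (M=60.083): mol = 0.99596; Si = 0.99596, O = 1.99192.
ΣO = 2.99058; factor = 6/ΣO = 2.00630.
Si apfu = 0.99596 × 2.00630 = 1.998.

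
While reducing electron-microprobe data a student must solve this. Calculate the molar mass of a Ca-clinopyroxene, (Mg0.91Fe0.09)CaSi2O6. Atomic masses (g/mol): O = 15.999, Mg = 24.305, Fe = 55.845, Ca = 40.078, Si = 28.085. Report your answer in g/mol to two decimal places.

The formula mass is the sum 0.91(24.305) + 0.09(55.845) + 1(40.078) + 2(28.085) + 6(15.999).

219.39 g/mol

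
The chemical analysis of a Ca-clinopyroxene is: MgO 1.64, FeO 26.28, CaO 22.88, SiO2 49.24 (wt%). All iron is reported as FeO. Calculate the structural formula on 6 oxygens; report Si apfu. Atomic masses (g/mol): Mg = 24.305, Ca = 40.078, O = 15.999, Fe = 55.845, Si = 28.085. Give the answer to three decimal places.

2.004 Si apfu

MgO (M=40.304): mol = 0.04069; Mg = 0.04069, O = 0.04069.
FeO (M=71.844): mol = 0.36579; Fe = 0.36579, O = 0.36579.
CaO (M=56.077): mol = 0.40801; Ca = 0.40801, O = 0.40801.
SiO2 (M=60.083): mol = 0.81953; Si = 0.81953, O = 1.63906.
ΣO = 2.45355; factor = 6/ΣO = 2.44544.
Si apfu = 0.81953 × 2.44544 = 2.004.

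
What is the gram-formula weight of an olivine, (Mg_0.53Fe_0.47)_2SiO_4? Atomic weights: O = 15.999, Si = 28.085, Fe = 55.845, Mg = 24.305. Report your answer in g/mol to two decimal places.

The formula mass is the sum 1.06·24.305 + 0.94·55.845 + 1·28.085 + 4·15.999.

170.34 g/mol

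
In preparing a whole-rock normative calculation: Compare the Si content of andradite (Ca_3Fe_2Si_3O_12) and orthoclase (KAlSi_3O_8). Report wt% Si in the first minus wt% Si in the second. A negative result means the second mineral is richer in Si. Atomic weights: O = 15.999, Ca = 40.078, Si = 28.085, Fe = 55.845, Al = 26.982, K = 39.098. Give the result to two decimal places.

-13.69 percentage points

M(Ca_3Fe_2Si_3O_12) = 508.167 g/mol, so wt% Si = 84.255/508.167 × 100 = 16.58%.
M(KAlSi_3O_8) = 278.327 g/mol, so wt% Si = 84.255/278.327 × 100 = 30.27%.
16.58 − 30.27 = -13.69 pp.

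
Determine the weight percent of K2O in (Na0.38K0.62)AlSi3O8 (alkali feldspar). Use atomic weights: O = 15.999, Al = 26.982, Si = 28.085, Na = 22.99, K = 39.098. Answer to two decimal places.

10.73 wt%

Molar mass of (Na0.38K0.62)AlSi3O8 = 0.38×22.99 + 0.62×39.098 + 1×26.982 + 3×28.085 + 8×15.999 = 272.206 g/mol.
Each formula unit contains 0.62 K, equivalent to 0.62/2 = 0.3100 mol K2O.
M(K2O) = 2×39.098 + 1×15.999 = 94.195 g/mol.
Mass of K2O per formula unit = 0.3100 × 94.195 = 29.200 g.
K2O wt% = 29.200 / 272.206 × 100 = 10.73%.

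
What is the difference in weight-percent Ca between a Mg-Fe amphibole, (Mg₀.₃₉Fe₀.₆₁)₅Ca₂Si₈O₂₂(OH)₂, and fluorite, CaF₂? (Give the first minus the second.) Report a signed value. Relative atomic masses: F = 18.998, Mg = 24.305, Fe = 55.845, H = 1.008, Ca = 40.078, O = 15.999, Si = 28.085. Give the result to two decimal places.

Ca in (Mg₀.₃₉Fe₀.₆₁)₅Ca₂Si₈O₂₂(OH)₂: molar mass 908.550 g/mol; 2×40.078 = 80.156 g → 8.82 wt%.
Ca in CaF₂: molar mass 78.074 g/mol; 1×40.078 = 40.078 g → 51.33 wt%.
Difference = 8.82 − 51.33 = -42.51 percentage points.

-42.51 percentage points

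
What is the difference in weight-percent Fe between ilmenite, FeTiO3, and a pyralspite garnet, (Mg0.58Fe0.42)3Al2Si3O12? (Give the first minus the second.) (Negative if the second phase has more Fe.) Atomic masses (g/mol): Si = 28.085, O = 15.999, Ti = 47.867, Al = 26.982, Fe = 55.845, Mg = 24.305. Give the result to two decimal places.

20.92 percentage points

M(FeTiO3) = 151.709 g/mol, so wt% Fe = 55.845/151.709 × 100 = 36.81%.
M((Mg0.58Fe0.42)3Al2Si3O12) = 442.862 g/mol, so wt% Fe = 70.365/442.862 × 100 = 15.89%.
36.81 − 15.89 = 20.92 pp.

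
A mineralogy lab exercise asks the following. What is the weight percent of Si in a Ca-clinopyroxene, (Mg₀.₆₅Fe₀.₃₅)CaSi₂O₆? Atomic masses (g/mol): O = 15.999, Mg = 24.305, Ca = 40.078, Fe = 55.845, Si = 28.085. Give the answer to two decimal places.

24.68 mass %

Formula mass = 0.65*24.305 + 0.35*55.845 + 1*40.078 + 2*28.085 + 6*15.999 = 227.586 g/mol, of which 56.170 g is Si.
So Si makes up 56.170/227.586 = 0.2468 of the mass, i.e. 24.68%.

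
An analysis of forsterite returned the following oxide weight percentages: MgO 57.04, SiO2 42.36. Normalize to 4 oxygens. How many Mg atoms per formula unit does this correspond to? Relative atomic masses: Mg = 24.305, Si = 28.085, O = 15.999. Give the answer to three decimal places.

2.004 Mg apfu

MgO: 57.04/40.304 = 1.41524 mol → 1.41524 mol Mg, 1.41524 mol O.
SiO2: 42.36/60.083 = 0.70502 mol → 0.70502 mol Si, 1.41004 mol O.
Total oxygen = 2.82528 mol. Normalization factor = 4/2.82528 = 1.41579.
Mg per 4 O = 1.41524 × 1.41579 = 2.004.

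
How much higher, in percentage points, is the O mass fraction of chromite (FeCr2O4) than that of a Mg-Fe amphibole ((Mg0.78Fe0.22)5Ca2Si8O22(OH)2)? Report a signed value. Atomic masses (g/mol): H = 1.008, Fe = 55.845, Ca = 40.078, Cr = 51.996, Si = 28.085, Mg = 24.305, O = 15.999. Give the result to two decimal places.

M(FeCr2O4) = 223.833 g/mol, so wt% O = 63.996/223.833 × 100 = 28.59%.
M((Mg0.78Fe0.22)5Ca2Si8O22(OH)2) = 847.047 g/mol, so wt% O = 383.976/847.047 × 100 = 45.33%.
28.59 − 45.33 = -16.74 pp.

-16.74 percentage points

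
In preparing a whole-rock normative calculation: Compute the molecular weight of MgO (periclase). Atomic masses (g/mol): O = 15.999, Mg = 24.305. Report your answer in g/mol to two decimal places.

40.30 g/mol

Mg: 1 × 24.305 = 24.3050
O: 1 × 15.999 = 15.9990
Summing the contributions gives the formula mass.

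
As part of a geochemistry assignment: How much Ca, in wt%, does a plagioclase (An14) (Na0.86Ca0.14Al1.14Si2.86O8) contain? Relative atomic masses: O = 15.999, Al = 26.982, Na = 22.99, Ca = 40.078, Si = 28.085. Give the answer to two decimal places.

Formula mass = 0.86×22.99 + 0.14×40.078 + 1.14×26.982 + 2.86×28.085 + 8×15.999 = 264.457 g/mol, of which 5.611 g is Ca.
So Ca makes up 5.611/264.457 = 0.0212 of the mass, i.e. 2.12%.

2.12 wt%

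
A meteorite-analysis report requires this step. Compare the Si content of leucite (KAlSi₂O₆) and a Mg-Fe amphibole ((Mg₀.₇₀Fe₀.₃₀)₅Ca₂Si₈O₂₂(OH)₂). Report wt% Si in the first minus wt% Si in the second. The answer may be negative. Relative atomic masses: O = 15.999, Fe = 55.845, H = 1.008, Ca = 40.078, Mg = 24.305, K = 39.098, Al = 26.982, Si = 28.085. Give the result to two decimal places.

First mineral: 56.170 g Si in 218.244 g formula = 25.74 wt% Si.
Second mineral: 224.680 g Si in 859.663 g formula = 26.14 wt% Si.
25.74% − 26.14% gives a difference of -0.40 percentage points.

-0.40 percentage points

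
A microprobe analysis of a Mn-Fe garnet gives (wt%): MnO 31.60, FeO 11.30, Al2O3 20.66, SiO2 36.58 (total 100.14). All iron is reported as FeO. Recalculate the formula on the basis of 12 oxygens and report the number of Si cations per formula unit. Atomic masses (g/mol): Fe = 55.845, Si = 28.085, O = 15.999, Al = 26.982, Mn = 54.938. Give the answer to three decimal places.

3.009 Si apfu

MnO: 31.60/70.937 = 0.44547 mol → 0.44547 mol Mn, 0.44547 mol O.
FeO: 11.30/71.844 = 0.15729 mol → 0.15729 mol Fe, 0.15729 mol O.
Al2O3: 20.66/101.961 = 0.20263 mol → 0.40526 mol Al, 0.60789 mol O.
SiO2: 36.58/60.083 = 0.60882 mol → 0.60882 mol Si, 1.21764 mol O.
Total oxygen = 2.42829 mol. Normalization factor = 12/2.42829 = 4.94175.
Si per 12 O = 0.60882 × 4.94175 = 3.009.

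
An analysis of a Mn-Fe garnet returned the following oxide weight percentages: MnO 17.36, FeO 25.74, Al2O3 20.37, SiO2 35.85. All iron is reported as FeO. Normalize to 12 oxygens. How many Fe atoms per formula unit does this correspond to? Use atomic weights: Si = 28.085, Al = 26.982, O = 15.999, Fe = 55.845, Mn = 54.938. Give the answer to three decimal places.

1.795 Fe apfu

MnO: 17.36/70.937 = 0.24472 mol → 0.24472 mol Mn, 0.24472 mol O.
FeO: 25.74/71.844 = 0.35828 mol → 0.35828 mol Fe, 0.35828 mol O.
Al2O3: 20.37/101.961 = 0.19978 mol → 0.39956 mol Al, 0.59934 mol O.
SiO2: 35.85/60.083 = 0.59667 mol → 0.59667 mol Si, 1.19334 mol O.
Total oxygen = 2.39568 mol. Normalization factor = 12/2.39568 = 5.00902.
Fe per 12 O = 0.35828 × 5.00902 = 1.795.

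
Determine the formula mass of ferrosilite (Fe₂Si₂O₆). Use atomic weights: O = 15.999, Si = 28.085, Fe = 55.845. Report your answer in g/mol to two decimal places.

263.85 g/mol

The formula mass is the sum 2*55.845 + 2*28.085 + 6*15.999.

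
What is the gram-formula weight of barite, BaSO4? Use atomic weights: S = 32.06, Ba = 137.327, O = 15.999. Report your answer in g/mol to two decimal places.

233.38 g/mol

Ba: 1 × 137.327 = 137.3270
S: 1 × 32.06 = 32.0600
O: 4 × 15.999 = 63.9960
Summing the contributions gives the formula mass.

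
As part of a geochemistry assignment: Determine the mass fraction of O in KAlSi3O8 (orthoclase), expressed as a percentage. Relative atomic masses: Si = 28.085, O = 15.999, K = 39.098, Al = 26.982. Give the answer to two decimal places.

45.99 mass %

M(KAlSi3O8) = 278.327 g/mol.
O contributes 8 × 15.999 = 127.992 g per mole.
127.992/278.327 = 0.4599 → 45.99%.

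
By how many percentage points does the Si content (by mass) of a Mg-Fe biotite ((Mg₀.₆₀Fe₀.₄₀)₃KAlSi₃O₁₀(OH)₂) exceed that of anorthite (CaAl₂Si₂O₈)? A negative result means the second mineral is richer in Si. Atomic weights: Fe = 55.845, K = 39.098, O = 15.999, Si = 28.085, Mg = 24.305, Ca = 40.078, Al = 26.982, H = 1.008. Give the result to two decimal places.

-1.68 percentage points

Si in (Mg₀.₆₀Fe₀.₄₀)₃KAlSi₃O₁₀(OH)₂: molar mass 455.102 g/mol; 3×28.085 = 84.255 g → 18.51 wt%.
Si in CaAl₂Si₂O₈: molar mass 278.204 g/mol; 2×28.085 = 56.170 g → 20.19 wt%.
Difference = 18.51 − 20.19 = -1.68 percentage points.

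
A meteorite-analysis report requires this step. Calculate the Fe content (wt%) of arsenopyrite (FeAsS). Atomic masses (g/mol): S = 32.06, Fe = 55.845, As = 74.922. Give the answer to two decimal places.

34.30 wt%

M(FeAsS) = 162.827 g/mol.
Fe contributes 1 × 55.845 = 55.845 g per mole.
55.845/162.827 = 0.3430 → 34.30%.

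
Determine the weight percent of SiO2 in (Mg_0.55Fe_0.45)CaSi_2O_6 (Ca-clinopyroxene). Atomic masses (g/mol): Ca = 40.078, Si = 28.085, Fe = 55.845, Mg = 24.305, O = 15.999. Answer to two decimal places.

52.08 wt%

Molar mass of (Mg_0.55Fe_0.45)CaSi_2O_6 = 0.55*24.305 + 0.45*55.845 + 1*40.078 + 2*28.085 + 6*15.999 = 230.740 g/mol.
Each formula unit contains 2 Si, equivalent to 2/1 = 2.0000 mol SiO2.
M(SiO2) = 1×28.085 + 2×15.999 = 60.083 g/mol.
Mass of SiO2 per formula unit = 2.0000 × 60.083 = 120.166 g.
SiO2 wt% = 120.166 / 230.740 × 100 = 52.08%.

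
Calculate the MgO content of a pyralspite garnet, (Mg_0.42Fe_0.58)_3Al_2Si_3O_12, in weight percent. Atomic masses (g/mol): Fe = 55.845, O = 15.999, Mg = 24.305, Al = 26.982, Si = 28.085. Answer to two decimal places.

Molar mass of (Mg_0.42Fe_0.58)_3Al_2Si_3O_12 = 1.26·24.305 + 1.74·55.845 + 2·26.982 + 3·28.085 + 12·15.999 = 458.002 g/mol.
Each formula unit contains 1.26 Mg, equivalent to 1.26/1 = 1.2600 mol MgO.
M(MgO) = 1×24.305 + 1×15.999 = 40.304 g/mol.
Mass of MgO per formula unit = 1.2600 × 40.304 = 50.783 g.
MgO wt% = 50.783 / 458.002 × 100 = 11.09%.

11.09 wt%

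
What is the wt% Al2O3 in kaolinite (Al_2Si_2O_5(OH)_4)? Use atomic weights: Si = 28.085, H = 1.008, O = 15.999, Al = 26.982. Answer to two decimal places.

M(Al_2Si_2O_5(OH)_4) = 258.157 g/mol; M(Al2O3) = 101.961 g/mol.
Moles Al2O3 per formula unit = 2 Al ÷ 2 = 1.0000.
Al2O3 fraction = (1.0000 × 101.961) / 258.157 = 101.961/258.157 = 0.3950.

39.50 wt%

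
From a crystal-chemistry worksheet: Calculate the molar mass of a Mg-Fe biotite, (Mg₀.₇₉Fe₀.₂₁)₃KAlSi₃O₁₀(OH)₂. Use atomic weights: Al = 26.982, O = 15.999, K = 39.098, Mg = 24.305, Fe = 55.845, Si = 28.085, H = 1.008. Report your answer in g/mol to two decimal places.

437.12 g/mol

M = 2.37(24.305) + 0.63(55.845) + 1(39.098) + 1(26.982) + 3(28.085) + 12(15.999) + 2(1.008)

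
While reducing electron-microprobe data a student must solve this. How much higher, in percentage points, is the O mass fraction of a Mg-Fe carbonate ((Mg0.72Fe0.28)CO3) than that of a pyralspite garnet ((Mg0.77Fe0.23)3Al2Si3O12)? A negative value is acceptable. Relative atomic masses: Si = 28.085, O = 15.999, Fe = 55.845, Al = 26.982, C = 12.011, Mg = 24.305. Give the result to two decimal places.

First mineral: 47.997 g O in 93.144 g formula = 51.53 wt% O.
Second mineral: 191.988 g O in 424.885 g formula = 45.19 wt% O.
51.53% − 45.19% gives a difference of 6.34 percentage points.

6.34 percentage points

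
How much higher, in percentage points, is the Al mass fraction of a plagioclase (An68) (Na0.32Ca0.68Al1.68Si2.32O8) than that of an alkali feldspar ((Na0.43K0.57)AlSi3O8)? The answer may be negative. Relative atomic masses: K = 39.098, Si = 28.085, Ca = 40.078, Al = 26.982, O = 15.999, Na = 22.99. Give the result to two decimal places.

Al in Na0.32Ca0.68Al1.68Si2.32O8: molar mass 273.089 g/mol; 1.68×26.982 = 45.330 g → 16.60 wt%.
Al in (Na0.43K0.57)AlSi3O8: molar mass 271.401 g/mol; 1×26.982 = 26.982 g → 9.94 wt%.
Difference = 16.60 − 9.94 = 6.66 percentage points.

6.66 percentage points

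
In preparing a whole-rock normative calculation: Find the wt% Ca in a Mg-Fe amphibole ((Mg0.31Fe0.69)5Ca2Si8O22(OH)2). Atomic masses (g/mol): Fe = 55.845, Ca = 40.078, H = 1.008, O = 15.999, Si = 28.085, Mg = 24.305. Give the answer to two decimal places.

8.70 weight percent

M((Mg0.31Fe0.69)5Ca2Si8O22(OH)2) = 921.166 g/mol.
Ca contributes 2 × 40.078 = 80.156 g per mole.
80.156/921.166 = 0.0870 → 8.70%.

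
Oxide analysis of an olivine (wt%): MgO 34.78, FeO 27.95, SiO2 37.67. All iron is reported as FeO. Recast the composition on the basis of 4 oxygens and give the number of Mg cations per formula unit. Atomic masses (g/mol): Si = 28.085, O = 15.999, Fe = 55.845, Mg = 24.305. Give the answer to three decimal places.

34.78 wt% MgO ÷ 40.304 g/mol = 0.86294 mol, giving 0.86294 Mg and 0.86294 O.
27.95 wt% FeO ÷ 71.844 g/mol = 0.38904 mol, giving 0.38904 Fe and 0.38904 O.
37.67 wt% SiO2 ÷ 60.083 g/mol = 0.62697 mol, giving 0.62697 Si and 1.25394 O.
Oxygen sums to 2.50592; scaling by 4/2.50592 = 1.59622 puts the formula on 4 O.
Mg: 0.86294 × 1.59622 = 1.377 atoms per formula unit.

1.377 Mg apfu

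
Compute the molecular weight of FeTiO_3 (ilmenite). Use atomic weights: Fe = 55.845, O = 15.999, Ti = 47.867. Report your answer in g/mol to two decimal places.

151.71 g/mol

Fe: 1 × 55.845 = 55.8450
Ti: 1 × 47.867 = 47.8670
O: 3 × 15.999 = 47.9970
Summing the contributions gives the formula mass.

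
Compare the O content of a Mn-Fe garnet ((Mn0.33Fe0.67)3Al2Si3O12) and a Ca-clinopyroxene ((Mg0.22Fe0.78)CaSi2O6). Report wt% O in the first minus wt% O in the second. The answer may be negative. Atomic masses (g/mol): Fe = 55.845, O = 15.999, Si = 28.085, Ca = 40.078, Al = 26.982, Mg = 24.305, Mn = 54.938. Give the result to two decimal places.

M((Mn0.33Fe0.67)3Al2Si3O12) = 496.844 g/mol, so wt% O = 191.988/496.844 × 100 = 38.64%.
M((Mg0.22Fe0.78)CaSi2O6) = 241.148 g/mol, so wt% O = 95.994/241.148 × 100 = 39.81%.
38.64 − 39.81 = -1.17 pp.

-1.17 percentage points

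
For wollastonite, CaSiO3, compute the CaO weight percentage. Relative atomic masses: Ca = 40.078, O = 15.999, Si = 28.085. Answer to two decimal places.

48.28 wt%

Formula mass = 116.160 g/mol.
1 Ca → 1.0000 mol CaO per formula unit; M(CaO) = 56.077, so CaO mass = 56.077 g.
56.077/116.160 × 100 = 48.28 wt%.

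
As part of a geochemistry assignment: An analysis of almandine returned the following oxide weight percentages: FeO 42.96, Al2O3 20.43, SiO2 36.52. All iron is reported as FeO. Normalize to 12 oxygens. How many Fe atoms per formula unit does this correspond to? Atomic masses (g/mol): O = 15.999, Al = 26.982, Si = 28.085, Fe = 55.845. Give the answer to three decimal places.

42.96 wt% FeO ÷ 71.844 g/mol = 0.59796 mol, giving 0.59796 Fe and 0.59796 O.
20.43 wt% Al2O3 ÷ 101.961 g/mol = 0.20037 mol, giving 0.40074 Al and 0.60111 O.
36.52 wt% SiO2 ÷ 60.083 g/mol = 0.60783 mol, giving 0.60783 Si and 1.21566 O.
Oxygen sums to 2.41473; scaling by 12/2.41473 = 4.96950 puts the formula on 12 O.
Fe: 0.59796 × 4.96950 = 2.972 atoms per formula unit.

2.972 Fe apfu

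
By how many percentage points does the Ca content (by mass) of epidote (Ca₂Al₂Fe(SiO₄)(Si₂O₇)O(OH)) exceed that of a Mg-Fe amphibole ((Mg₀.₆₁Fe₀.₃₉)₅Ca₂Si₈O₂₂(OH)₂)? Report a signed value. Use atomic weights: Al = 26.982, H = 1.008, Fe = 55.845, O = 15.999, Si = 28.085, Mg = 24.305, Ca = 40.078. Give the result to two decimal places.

First mineral: 80.156 g Ca in 483.215 g formula = 16.59 wt% Ca.
Second mineral: 80.156 g Ca in 873.856 g formula = 9.17 wt% Ca.
16.59% − 9.17% gives a difference of 7.42 percentage points.

7.42 percentage points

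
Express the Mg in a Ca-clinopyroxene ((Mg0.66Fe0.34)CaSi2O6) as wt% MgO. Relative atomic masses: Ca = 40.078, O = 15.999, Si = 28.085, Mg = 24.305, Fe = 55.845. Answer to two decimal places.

11.70 wt%

M((Mg0.66Fe0.34)CaSi2O6) = 227.271 g/mol; M(MgO) = 40.304 g/mol.
Moles MgO per formula unit = 0.66 Mg ÷ 1 = 0.6600.
MgO fraction = (0.6600 × 40.304) / 227.271 = 26.601/227.271 = 0.1170.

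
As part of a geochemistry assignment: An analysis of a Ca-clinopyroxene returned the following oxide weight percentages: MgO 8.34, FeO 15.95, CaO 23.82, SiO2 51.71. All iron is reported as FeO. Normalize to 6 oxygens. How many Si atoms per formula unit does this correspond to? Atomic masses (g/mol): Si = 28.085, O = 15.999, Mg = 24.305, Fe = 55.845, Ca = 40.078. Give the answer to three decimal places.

2.005 Si apfu

MgO: 8.34/40.304 = 0.20693 mol → 0.20693 mol Mg, 0.20693 mol O.
FeO: 15.95/71.844 = 0.22201 mol → 0.22201 mol Fe, 0.22201 mol O.
CaO: 23.82/56.077 = 0.42477 mol → 0.42477 mol Ca, 0.42477 mol O.
SiO2: 51.71/60.083 = 0.86064 mol → 0.86064 mol Si, 1.72128 mol O.
Total oxygen = 2.57499 mol. Normalization factor = 6/2.57499 = 2.33011.
Si per 6 O = 0.86064 × 2.33011 = 2.005.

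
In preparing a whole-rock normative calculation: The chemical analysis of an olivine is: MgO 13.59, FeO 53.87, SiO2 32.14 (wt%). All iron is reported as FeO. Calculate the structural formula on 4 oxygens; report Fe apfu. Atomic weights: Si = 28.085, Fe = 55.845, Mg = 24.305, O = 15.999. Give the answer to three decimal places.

13.59 wt% MgO ÷ 40.304 g/mol = 0.33719 mol, giving 0.33719 Mg and 0.33719 O.
53.87 wt% FeO ÷ 71.844 g/mol = 0.74982 mol, giving 0.74982 Fe and 0.74982 O.
32.14 wt% SiO2 ÷ 60.083 g/mol = 0.53493 mol, giving 0.53493 Si and 1.06986 O.
Oxygen sums to 2.15687; scaling by 4/2.15687 = 1.85454 puts the formula on 4 O.
Fe: 0.74982 × 1.85454 = 1.391 atoms per formula unit.

1.391 Fe apfu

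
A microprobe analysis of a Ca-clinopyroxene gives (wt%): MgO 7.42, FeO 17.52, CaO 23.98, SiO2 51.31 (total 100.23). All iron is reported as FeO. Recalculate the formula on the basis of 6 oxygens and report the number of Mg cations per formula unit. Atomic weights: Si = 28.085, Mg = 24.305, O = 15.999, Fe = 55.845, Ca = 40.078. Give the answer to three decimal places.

0.431 Mg apfu

7.42 wt% MgO ÷ 40.304 g/mol = 0.18410 mol, giving 0.18410 Mg and 0.18410 O.
17.52 wt% FeO ÷ 71.844 g/mol = 0.24386 mol, giving 0.24386 Fe and 0.24386 O.
23.98 wt% CaO ÷ 56.077 g/mol = 0.42763 mol, giving 0.42763 Ca and 0.42763 O.
51.31 wt% SiO2 ÷ 60.083 g/mol = 0.85399 mol, giving 0.85399 Si and 1.70798 O.
Oxygen sums to 2.56357; scaling by 6/2.56357 = 2.34049 puts the formula on 6 O.
Mg: 0.18410 × 2.34049 = 0.431 atoms per formula unit.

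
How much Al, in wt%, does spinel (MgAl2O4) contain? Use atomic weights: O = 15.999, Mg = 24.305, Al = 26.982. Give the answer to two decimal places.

37.93 wt%

Formula mass = 1·24.305 + 2·26.982 + 4·15.999 = 142.265 g/mol, of which 53.964 g is Al.
So Al makes up 53.964/142.265 = 0.3793 of the mass, i.e. 37.93%.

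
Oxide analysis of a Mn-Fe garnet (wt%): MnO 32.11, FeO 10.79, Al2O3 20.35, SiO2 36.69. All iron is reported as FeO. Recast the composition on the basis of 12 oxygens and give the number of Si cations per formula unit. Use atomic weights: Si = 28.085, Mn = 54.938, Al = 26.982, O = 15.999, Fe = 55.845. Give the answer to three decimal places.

32.11 wt% MnO ÷ 70.937 g/mol = 0.45266 mol, giving 0.45266 Mn and 0.45266 O.
10.79 wt% FeO ÷ 71.844 g/mol = 0.15019 mol, giving 0.15019 Fe and 0.15019 O.
20.35 wt% Al2O3 ÷ 101.961 g/mol = 0.19959 mol, giving 0.39918 Al and 0.59877 O.
36.69 wt% SiO2 ÷ 60.083 g/mol = 0.61066 mol, giving 0.61066 Si and 1.22132 O.
Oxygen sums to 2.42294; scaling by 12/2.42294 = 4.95266 puts the formula on 12 O.
Si: 0.61066 × 4.95266 = 3.024 atoms per formula unit.

3.024 Si apfu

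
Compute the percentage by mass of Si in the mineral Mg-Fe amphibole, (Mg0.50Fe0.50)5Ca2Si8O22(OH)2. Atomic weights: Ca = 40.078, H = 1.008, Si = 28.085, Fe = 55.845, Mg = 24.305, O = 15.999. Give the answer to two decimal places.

25.21 wt%

M((Mg0.50Fe0.50)5Ca2Si8O22(OH)2) = 891.203 g/mol.
Si contributes 8 × 28.085 = 224.680 g per mole.
224.680/891.203 = 0.2521 → 25.21%.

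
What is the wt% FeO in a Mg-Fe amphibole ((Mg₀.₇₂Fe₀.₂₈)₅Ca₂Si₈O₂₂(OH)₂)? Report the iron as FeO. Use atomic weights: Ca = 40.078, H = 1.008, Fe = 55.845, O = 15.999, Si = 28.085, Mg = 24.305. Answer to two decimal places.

Molar mass of (Mg₀.₇₂Fe₀.₂₈)₅Ca₂Si₈O₂₂(OH)₂ = 3.60×24.305 + 1.40×55.845 + 2×40.078 + 8×28.085 + 24×15.999 + 2×1.008 = 856.509 g/mol.
Each formula unit contains 1.40 Fe, equivalent to 1.40/1 = 1.4000 mol FeO.
M(FeO) = 1×55.845 + 1×15.999 = 71.844 g/mol.
Mass of FeO per formula unit = 1.4000 × 71.844 = 100.582 g.
FeO wt% = 100.582 / 856.509 × 100 = 11.74%.

11.74 wt%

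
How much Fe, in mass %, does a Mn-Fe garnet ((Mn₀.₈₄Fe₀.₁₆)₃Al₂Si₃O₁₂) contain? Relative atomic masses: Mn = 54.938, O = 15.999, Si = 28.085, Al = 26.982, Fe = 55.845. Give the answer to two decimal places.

5.41 mass %

Molar mass of (Mn₀.₈₄Fe₀.₁₆)₃Al₂Si₃O₁₂: 2.52*54.938 + 0.48*55.845 + 2*26.982 + 3*28.085 + 12*15.999 = 495.456 g/mol.
Mass of Fe per formula unit: 0.48 × 55.845 = 26.806 g.
Weight fraction Fe = 26.806 / 495.456 = 0.0541.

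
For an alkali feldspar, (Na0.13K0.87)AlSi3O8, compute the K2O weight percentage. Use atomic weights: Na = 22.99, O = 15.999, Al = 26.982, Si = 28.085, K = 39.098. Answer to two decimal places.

14.83 wt%

M((Na0.13K0.87)AlSi3O8) = 276.233 g/mol; M(K2O) = 94.195 g/mol.
Moles K2O per formula unit = 0.87 K ÷ 2 = 0.4350.
K2O fraction = (0.4350 × 94.195) / 276.233 = 40.975/276.233 = 0.1483.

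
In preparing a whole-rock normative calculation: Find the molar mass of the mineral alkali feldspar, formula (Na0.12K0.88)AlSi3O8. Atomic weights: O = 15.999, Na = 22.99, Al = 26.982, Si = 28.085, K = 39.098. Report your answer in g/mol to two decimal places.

Na: 0.12 × 22.99 = 2.7588
K: 0.88 × 39.098 = 34.4062
Al: 1 × 26.982 = 26.9820
Si: 3 × 28.085 = 84.2550
O: 8 × 15.999 = 127.9920
Summing the contributions gives the formula mass.

276.39 g/mol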